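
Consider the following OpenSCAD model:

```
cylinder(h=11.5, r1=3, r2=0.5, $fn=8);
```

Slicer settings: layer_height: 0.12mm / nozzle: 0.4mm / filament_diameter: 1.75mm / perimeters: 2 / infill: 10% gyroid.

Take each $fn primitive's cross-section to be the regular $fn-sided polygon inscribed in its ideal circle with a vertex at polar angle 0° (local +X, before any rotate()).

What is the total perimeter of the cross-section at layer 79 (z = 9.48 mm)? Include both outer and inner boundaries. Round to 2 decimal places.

5.75 mm

At z = 9.48 mm: the cone contributes a regular 8-gon of circumradius 0.939 (interpolated between r1=3 and r2=0.5 at t=0.824) (perimeter = 2·8·0.939·sin(180°/8) = 5.75 mm). Overall, the cross-section is a single solid region. Total boundary length (outer) = 5.75 mm.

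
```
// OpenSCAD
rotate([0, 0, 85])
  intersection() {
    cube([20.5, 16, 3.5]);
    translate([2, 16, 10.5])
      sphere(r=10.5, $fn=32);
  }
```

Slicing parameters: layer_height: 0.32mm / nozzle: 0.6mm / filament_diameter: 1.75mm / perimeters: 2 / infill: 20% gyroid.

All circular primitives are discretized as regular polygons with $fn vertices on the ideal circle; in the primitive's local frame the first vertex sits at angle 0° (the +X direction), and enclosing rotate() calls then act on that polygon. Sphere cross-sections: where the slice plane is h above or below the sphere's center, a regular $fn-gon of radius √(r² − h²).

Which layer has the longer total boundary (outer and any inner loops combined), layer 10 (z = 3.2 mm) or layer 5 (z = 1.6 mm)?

layer 10 (z = 3.2 mm)

Layer 10 (z = 3.2): the cube (footprint 20.5×16) is included at this height (perimeter 73.00 mm); the sphere at (2, 16): section is a regular 32-gon, circumradius = √(r²−h²) = √(10.5²−7.3²) = 7.547 (perimeter = 2·32·7.547·sin(180°/32) = 47.34 mm); Keeping only the common overlap: the r=10.5 sphere at (2, 16) partially overlaps the 20.5×16 cube; clipping to the common part keeps 59.32 mm² — boundary = 30.66 mm; (rotated 85° about Z; rotation is an isometry so areas/perimeters/island counts are preserved). So its perimeter = 30.66 mm. Layer 5 (z = 1.6): the cube (footprint 20.5×16) is included at this height (perimeter 73.00 mm); the r=10.5 sphere at (2, 16) contributes a regular 32-gon of circumradius √(10.5²−8.9²) = 5.571 (perimeter = 2·32·5.571·sin(180°/32) = 34.95 mm); Taking the intersection: the r=10.5 sphere at (2, 16) partially overlaps the 20.5×16 cube; clipping to the common part keeps 35.08 mm² — boundary = 23.54 mm; (rotated 85° about Z; rotation is an isometry so areas/perimeters/island counts are preserved). So its perimeter = 23.54 mm. Layer 10 is larger (30.66 vs 23.54 mm).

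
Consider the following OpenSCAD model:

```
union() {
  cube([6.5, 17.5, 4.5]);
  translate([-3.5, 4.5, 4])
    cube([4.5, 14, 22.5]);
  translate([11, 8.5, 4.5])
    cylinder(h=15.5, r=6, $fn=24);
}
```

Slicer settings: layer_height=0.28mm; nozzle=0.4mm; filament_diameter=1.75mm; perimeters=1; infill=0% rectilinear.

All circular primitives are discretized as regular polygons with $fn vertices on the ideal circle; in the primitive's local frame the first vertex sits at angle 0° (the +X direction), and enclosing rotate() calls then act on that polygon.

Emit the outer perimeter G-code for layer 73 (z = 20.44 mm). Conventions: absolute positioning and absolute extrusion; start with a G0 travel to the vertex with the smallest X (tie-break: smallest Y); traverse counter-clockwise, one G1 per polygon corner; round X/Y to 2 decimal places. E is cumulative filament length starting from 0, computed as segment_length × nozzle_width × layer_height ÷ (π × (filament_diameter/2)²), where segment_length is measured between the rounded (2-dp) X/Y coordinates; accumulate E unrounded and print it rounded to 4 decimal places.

At z = 20.44 mm: the cube is absent (z outside [0, 4.5]); the cube at (-3.5, 4.5) (footprint 4.5×14) is included at this height; the cylinder at (11, 8.5) is not intersected at this z (z outside [4.5, 20]); Taking the union: only the 4.5×14 cube at (-3.5, 4.5) is present, so the union is just that shape — 1 connected region. The outline is a single polygon with 4 vertices. Extrusion per mm of travel: 0.4 × 0.28 / (π × 0.875²) = 0.046564. Accumulating E over each segment gives final E = 1.7229.

G0 X-3.50 Y4.50 Z20.44
G1 X1.00 Y4.50 E0.2095
G1 X1.00 Y18.50 E0.8614
G1 X-3.50 Y18.50 E1.0710
G1 X-3.50 Y4.50 E1.7229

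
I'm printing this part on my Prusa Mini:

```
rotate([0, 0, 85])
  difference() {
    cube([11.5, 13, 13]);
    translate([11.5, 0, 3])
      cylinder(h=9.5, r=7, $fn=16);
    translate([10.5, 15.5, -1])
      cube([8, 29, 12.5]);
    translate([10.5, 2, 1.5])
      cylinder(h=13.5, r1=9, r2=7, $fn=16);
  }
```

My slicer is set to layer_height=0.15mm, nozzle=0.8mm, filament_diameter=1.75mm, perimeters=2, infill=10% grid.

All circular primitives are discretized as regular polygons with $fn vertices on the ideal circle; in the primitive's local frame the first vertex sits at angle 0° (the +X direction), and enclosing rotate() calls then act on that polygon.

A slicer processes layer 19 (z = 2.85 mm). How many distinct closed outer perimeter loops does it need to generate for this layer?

1

At z = 2.85 mm: the 11.5×13 cube contributes its full rectangle; the cylinder at (11.5, 0) does not reach this height (z outside [3, 12.5]); the cube at (10.5, 15.5) is present — its section is the full 8×29 rectangle; the cone at (10.5, 2) contributes a regular 16-gon of circumradius 8.800 (interpolated between r1=9 and r2=7 at t=0.100); After the difference (first − rest): starting from the 11.5×13 cube, the 8×29 cube at (10.5, 15.5) misses the remaining region (no effect); the cone at (10.5, 2) partially overlaps it — only the 87.17 mm² overlap (of its 237.08 mm²) is removed, clipping the outline — 1 connected region; (whole slice rotated 85° about Z — lengths, areas and connectivity unchanged). The result has 1 disconnected region.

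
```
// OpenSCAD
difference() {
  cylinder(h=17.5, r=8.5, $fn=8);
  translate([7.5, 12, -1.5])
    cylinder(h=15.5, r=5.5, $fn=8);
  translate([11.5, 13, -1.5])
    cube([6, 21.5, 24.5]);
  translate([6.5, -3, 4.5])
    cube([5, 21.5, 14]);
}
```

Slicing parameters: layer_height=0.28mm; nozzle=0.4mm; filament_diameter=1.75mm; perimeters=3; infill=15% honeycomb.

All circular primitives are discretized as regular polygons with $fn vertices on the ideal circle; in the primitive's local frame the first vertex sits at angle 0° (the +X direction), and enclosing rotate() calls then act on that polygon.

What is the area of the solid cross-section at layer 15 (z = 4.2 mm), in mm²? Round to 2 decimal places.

At z = 4.2 mm: the r=8.5 cylinder gives a regular 8-gon of circumradius 8.5 (constant along its height) (area = (8/2)·8.500²·sin(360°/8) = 204.35 mm²); the r=5.5 cylinder at (7.5, 12) contributes a regular 8-gon of circumradius 5.5 (area = (8/2)·5.500²·sin(360°/8) = 85.56 mm²); the cube at (11.5, 13) is present — its section is the full 6×21.5 rectangle (area 129.00 mm²); the cube at (6.5, -3) does not reach this height (z outside [4.5, 18.5]); After the difference (first − rest): starting from the r=8.5 cylinder (204.35 mm²), the r=5.5 cylinder at (7.5, 12) misses the remaining region (no effect); the 6×21.5 cube at (11.5, 13) misses the remaining region (no effect) — area = 204.35 mm². Overall, the cross-section is a single solid region. Net area = 204.35 mm².

204.35 mm²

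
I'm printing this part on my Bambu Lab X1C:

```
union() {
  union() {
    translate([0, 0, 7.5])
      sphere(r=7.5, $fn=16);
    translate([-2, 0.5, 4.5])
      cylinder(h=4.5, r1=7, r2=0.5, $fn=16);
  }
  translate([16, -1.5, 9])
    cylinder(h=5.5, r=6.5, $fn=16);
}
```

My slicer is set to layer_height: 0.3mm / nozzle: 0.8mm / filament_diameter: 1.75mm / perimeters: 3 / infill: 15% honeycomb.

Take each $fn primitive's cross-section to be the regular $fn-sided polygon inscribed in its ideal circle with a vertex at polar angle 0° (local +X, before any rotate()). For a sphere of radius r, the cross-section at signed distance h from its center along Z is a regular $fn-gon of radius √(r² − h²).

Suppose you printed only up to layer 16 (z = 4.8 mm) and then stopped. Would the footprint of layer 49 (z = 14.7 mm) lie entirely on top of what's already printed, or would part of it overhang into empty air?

entirely on top

Compare the two slices. At z = 4.8: the r=7.5 sphere contributes a regular 16-gon of circumradius √(7.5²−2.7²) = 6.997 (area = (16/2)·6.997²·sin(360°/16) = 149.89 mm²); the cone at (-2, 0.5) contributes a regular 16-gon of circumradius 6.567 (interpolated between r1=7 and r2=0.5 at t=0.067) (area = (16/2)·6.567²·sin(360°/16) = 132.01 mm²); Merging all regions: the regions partially overlap — summed areas 281.90 mm² minus the doubly-counted overlap 112.82 mm² gives 169.08 mm² — area = 169.08 mm²; the cylinder at (16, -1.5) is not intersected at this z (z outside [9, 14.5]); Merging all regions: only the result so far is present, so the union is just that shape — area = 169.08 mm². At z = 14.7: the r=7.5 sphere contributes a regular 16-gon of circumradius √(7.5²−7.2²) = 2.100 (area = (16/2)·2.100²·sin(360°/16) = 13.50 mm²); the cone at (-2, 0.5) is absent (z outside [4.5, 9]); Combining (union): only the r=7.5 sphere is present, so the union is just that shape — area = 13.50 mm²; the cylinder at (16, -1.5) is absent (z outside [9, 14.5]); Combining (union): only that combined region is present, so the union is just that shape — area = 13.50 mm². Checking containment: the cross-section at z = 14.7 is a subset of the cross-section at z = 4.8.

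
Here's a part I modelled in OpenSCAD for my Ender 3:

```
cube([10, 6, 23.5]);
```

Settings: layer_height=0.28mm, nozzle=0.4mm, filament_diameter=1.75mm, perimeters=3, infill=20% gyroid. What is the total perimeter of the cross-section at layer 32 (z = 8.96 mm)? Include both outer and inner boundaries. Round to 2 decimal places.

At z = 8.96 mm: the cube (footprint 10×6) is included at this height (perimeter 32.00 mm). Overall, the cross-section is a single solid region. Total boundary length (outer) = 32.00 mm.

32.00 mm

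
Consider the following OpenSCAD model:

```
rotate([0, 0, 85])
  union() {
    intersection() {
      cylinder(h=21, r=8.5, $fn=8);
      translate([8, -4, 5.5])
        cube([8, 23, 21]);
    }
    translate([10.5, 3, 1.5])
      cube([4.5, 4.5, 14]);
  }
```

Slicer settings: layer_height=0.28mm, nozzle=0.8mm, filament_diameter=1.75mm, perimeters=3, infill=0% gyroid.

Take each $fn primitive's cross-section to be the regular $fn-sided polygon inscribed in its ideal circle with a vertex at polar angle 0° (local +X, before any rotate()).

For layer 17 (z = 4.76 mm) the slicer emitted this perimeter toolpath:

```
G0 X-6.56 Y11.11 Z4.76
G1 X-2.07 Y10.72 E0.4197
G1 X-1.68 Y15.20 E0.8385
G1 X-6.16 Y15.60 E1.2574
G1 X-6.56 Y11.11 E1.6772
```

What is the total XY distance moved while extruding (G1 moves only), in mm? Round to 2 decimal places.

Sum the Euclidean lengths of each G1 segment: total = 18.01 mm.

18.01 mm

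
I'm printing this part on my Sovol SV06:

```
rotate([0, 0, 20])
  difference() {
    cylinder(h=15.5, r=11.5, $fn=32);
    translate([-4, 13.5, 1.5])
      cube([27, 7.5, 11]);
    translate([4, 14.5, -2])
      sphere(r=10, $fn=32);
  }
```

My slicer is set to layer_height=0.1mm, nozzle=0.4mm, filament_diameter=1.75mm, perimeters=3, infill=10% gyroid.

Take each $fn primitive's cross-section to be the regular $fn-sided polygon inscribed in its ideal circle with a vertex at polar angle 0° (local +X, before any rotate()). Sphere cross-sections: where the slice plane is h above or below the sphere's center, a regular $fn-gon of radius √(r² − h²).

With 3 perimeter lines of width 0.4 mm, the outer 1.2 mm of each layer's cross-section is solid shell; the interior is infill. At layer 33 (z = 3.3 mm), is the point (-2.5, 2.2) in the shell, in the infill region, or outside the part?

At z = 3.3 mm: the r=11.5 cylinder contributes a regular 32-gon of circumradius 11.5; the cube at (-4, 13.5) is present — its section is the full 27×7.5 rectangle; the r=10 sphere at (4, 14.5) slices to a regular 32-gon of circumradius 8.480 (√(r²−h²) with h=5.3 from center); Taking the first minus the rest: starting from the r=11.5 cylinder, the 27×7.5 cube at (-4, 13.5) misses the remaining region (no effect); the r=10 sphere at (4, 14.5) partially overlaps it — only the 42.87 mm² overlap (of its 224.46 mm²) is removed, clipping the outline — 1 connected region; (rotated 20° about Z; rotation is an isometry so areas/perimeters/island counts are preserved). Overall, the cross-section is a single solid region. Undo the 20° rotation: the query point maps to (-1.597, 2.922) in the un-rotated model frame. The nearest boundary edge runs (-0.71, 7.45)→(0.75, 6.67); distance from the point to it = 4.41 mm. The point is inside the cross-section and 4.41 mm from the nearest boundary — more than the 1.2 mm shell width (3 × 0.4), so it's in the infill interior.

infill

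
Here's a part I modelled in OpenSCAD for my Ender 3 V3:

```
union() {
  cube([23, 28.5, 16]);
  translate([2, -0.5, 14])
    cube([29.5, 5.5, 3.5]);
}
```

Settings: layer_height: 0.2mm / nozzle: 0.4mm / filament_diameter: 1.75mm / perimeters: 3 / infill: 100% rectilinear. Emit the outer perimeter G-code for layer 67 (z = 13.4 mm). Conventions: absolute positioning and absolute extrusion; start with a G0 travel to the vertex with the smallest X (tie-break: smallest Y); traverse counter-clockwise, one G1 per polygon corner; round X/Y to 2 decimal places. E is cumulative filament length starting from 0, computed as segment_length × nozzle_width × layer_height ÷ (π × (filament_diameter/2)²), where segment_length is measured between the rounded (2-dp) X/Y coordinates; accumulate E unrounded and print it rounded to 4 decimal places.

G0 X0.00 Y0.00 Z13.40
G1 X23.00 Y0.00 E0.7650
G1 X23.00 Y28.50 E1.7129
G1 X0.00 Y28.50 E2.4779
G1 X0.00 Y0.00 E3.4258

At z = 13.4 mm: the cube (footprint 23×28.5) is included at this height; the cube at (2, -0.5) does not reach this height (z outside [14, 17.5]); Combining (union): only the 23×28.5 cube is present, so the union is just that shape — 1 connected region. The outline is a single polygon with 4 vertices. Extrusion per mm of travel: 0.4 × 0.2 / (π × 0.875²) = 0.033260. Accumulating E over each segment gives final E = 3.4258.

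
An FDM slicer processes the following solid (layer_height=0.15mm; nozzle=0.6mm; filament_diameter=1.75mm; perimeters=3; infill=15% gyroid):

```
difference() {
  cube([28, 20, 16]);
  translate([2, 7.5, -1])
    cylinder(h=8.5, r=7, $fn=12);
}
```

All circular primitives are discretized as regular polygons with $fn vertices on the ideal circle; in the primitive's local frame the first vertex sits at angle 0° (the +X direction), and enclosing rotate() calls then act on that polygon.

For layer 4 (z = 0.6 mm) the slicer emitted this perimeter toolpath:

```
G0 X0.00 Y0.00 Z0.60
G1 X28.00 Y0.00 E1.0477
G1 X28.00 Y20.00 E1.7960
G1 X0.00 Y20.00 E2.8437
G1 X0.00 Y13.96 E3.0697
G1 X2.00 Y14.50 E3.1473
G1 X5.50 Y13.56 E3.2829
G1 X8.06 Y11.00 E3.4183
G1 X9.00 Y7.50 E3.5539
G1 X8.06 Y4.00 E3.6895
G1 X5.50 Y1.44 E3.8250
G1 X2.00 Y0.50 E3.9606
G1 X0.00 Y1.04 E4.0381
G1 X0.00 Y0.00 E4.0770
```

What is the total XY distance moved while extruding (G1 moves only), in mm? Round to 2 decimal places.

Sum the Euclidean lengths of each G1 segment: total = 108.96 mm.

108.96 mm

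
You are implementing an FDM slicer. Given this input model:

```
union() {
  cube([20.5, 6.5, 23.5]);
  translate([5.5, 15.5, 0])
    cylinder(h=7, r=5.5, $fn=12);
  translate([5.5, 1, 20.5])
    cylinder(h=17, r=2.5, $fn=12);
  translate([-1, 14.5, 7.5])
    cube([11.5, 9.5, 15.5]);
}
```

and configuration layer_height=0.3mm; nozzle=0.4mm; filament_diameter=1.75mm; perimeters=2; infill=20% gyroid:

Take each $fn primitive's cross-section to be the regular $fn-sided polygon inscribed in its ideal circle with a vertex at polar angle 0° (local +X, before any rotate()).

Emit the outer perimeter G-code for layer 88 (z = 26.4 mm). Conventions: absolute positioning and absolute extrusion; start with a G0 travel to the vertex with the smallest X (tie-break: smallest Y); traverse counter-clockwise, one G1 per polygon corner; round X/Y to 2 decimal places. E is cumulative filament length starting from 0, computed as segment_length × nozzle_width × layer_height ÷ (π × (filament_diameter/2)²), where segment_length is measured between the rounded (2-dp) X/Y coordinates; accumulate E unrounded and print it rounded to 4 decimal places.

At z = 26.4 mm: the cube is not intersected at this z (z outside [0, 23.5]); the cylinder at (5.5, 15.5) is absent (z outside [0, 7]); the cylinder at (5.5, 1): section is a regular 12-gon, circumradius r=2.5; the cube at (-1, 14.5) does not reach this height (z outside [7.5, 23]); Taking the union: only the r=2.5 cylinder at (5.5, 1) is present, so the union is just that shape — 1 connected region. The outline is a single polygon with 12 vertices. Extrusion per mm of travel: 0.4 × 0.3 / (π × 0.875²) = 0.049890. Accumulating E over each segment gives final E = 0.7756.

G0 X3.00 Y1.00 Z26.40
G1 X3.33 Y-0.25 E0.0645
G1 X4.25 Y-1.17 E0.1294
G1 X5.50 Y-1.50 E0.1939
G1 X6.75 Y-1.17 E0.2584
G1 X7.67 Y-0.25 E0.3233
G1 X8.00 Y1.00 E0.3878
G1 X7.67 Y2.25 E0.4523
G1 X6.75 Y3.17 E0.5172
G1 X5.50 Y3.50 E0.5817
G1 X4.25 Y3.17 E0.6462
G1 X3.33 Y2.25 E0.7111
G1 X3.00 Y1.00 E0.7756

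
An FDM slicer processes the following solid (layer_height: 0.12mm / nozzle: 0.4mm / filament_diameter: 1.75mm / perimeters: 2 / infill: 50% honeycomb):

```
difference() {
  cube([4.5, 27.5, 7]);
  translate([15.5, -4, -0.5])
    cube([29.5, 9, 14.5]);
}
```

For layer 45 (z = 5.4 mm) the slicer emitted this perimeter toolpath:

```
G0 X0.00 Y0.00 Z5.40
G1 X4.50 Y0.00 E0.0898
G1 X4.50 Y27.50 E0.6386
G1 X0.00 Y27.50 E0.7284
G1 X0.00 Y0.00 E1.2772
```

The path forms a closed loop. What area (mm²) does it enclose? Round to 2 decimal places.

Apply the shoelace formula to the sequence of (X, Y) vertices; enclosed area = 123.75 mm².

123.75 mm²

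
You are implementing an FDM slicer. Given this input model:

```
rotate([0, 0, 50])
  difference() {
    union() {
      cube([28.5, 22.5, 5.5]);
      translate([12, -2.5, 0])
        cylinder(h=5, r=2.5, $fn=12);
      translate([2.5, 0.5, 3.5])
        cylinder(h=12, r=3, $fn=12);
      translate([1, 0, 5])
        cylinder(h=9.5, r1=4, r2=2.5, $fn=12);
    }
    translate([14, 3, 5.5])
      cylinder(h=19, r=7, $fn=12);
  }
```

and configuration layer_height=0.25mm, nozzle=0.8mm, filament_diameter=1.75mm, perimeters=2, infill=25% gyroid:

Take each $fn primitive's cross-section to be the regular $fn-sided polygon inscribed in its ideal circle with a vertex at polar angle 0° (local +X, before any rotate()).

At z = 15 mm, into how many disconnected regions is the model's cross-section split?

1

At z = 15 mm: the cube does not reach this height (z outside [0, 5.5]); the cylinder at (12, -2.5) is absent (z outside [0, 5]); the r=3 cylinder at (2.5, 0.5) contributes a regular 12-gon of circumradius 3; the cone at (1, 0) does not reach this height (z outside [5, 14.5]); Merging all regions: only the r=3 cylinder at (2.5, 0.5) is present, so the union is just that shape — 1 connected region; the r=7 cylinder at (14, 3) contributes a regular 12-gon of circumradius 7; Subtracting the remaining from the first: starting from the result so far, the r=7 cylinder at (14, 3) misses the remaining region (no effect) — 1 connected region; (whole slice rotated 50° about Z — lengths, areas and connectivity unchanged). The result has 1 disconnected region.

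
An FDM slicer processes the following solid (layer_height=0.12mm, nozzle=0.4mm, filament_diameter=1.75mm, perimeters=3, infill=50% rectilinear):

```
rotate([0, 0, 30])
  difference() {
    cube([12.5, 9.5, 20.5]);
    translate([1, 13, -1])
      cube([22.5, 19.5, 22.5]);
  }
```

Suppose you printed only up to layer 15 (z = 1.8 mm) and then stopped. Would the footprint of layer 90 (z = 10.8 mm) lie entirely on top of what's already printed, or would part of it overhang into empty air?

entirely on top

Compare the two slices. At z = 1.8: the cube is present — its section is the full 12.5×9.5 rectangle (area 118.75 mm²); the cube at (1, 13) (footprint 22.5×19.5) is included at this height (area 438.75 mm²); After the difference (first − rest): starting from the 12.5×9.5 cube (118.75 mm²), the 22.5×19.5 cube at (1, 13) misses the remaining region (no effect) — area = 118.75 mm²; (rotated 30° about Z; rotation is an isometry so areas/perimeters/island counts are preserved). At z = 10.8: the cube is present — its section is the full 12.5×9.5 rectangle (area 118.75 mm²); the cube at (1, 13) (footprint 22.5×19.5) is included at this height (area 438.75 mm²); Taking the first minus the rest: starting from the 12.5×9.5 cube (118.75 mm²), the 22.5×19.5 cube at (1, 13) misses the remaining region (no effect) — area = 118.75 mm²; (rotated 30° about Z; rotation is an isometry so areas/perimeters/island counts are preserved). Checking containment: the cross-section at z = 10.8 is a subset of the cross-section at z = 1.8.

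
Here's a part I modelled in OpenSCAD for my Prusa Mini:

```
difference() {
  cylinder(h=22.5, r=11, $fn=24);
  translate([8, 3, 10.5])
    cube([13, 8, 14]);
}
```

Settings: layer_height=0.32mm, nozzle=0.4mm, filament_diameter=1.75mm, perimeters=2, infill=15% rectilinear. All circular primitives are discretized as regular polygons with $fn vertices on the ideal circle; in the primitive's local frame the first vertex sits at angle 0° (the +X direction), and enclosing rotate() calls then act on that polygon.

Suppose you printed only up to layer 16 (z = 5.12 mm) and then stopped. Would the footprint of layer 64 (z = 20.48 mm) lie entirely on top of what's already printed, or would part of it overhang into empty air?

entirely on top

Compare the two slices. At z = 5.12: the r=11 cylinder gives a regular 24-gon of circumradius 11 (constant along its height) (area = (24/2)·11.000²·sin(360°/24) = 375.81 mm²); the cube at (8, 3) is not intersected at this z (z outside [10.5, 24.5]); After the difference (first − rest): none of the subtracted shapes is present at this height, so the r=11 cylinder is unchanged — area = 375.81 mm². At z = 20.48: the r=11 cylinder gives a regular 24-gon of circumradius 11 (constant along its height) (area = (24/2)·11.000²·sin(360°/24) = 375.81 mm²); the cube at (8, 3) (footprint 13×8) is included at this height (area 104.00 mm²); Subtracting the remaining from the first: starting from the r=11 cylinder (375.81 mm²), the 13×8 cube at (8, 3) partially overlaps it — only the 6.63 mm² overlap (of its 104.00 mm²) is removed, clipping the outline — area = 369.18 mm². Checking containment: the cross-section at z = 20.48 is a subset of the cross-section at z = 5.12.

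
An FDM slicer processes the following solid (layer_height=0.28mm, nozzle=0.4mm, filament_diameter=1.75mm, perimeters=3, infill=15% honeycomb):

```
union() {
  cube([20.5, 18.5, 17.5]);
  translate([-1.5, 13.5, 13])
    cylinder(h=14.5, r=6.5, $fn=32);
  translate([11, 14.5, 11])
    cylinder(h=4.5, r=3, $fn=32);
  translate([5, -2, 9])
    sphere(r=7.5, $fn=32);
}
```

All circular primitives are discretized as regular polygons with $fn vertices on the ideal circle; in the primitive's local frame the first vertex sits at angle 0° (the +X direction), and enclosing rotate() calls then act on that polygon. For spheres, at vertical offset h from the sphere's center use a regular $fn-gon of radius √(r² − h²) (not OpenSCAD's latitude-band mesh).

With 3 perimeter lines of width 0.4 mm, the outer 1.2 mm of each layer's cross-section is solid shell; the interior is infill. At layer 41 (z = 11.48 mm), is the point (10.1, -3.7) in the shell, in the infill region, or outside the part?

infill

At z = 11.48 mm: the cube is present — its section is the full 20.5×18.5 rectangle; the cylinder at (-1.5, 13.5) is not intersected at this z (z outside [13, 27.5]); the r=3 cylinder at (11, 14.5) contributes a regular 32-gon of circumradius 3; the r=7.5 sphere at (5, -2) slices to a regular 32-gon of circumradius 7.078 (√(r²−h²) with h=2.48 from center); Taking the union: the regions partially overlap (shared area 75.32 mm²), so overlapping operands fuse into one piece — 1 connected region. Overall, the cross-section is a single solid region. The nearest boundary edge runs (11.94, -3.38)→(11.54, -4.71); distance from the point to it = 1.67 mm. The point is inside the cross-section and 1.67 mm from the nearest boundary — more than the 1.2 mm shell width (3 × 0.4), so it's in the infill interior.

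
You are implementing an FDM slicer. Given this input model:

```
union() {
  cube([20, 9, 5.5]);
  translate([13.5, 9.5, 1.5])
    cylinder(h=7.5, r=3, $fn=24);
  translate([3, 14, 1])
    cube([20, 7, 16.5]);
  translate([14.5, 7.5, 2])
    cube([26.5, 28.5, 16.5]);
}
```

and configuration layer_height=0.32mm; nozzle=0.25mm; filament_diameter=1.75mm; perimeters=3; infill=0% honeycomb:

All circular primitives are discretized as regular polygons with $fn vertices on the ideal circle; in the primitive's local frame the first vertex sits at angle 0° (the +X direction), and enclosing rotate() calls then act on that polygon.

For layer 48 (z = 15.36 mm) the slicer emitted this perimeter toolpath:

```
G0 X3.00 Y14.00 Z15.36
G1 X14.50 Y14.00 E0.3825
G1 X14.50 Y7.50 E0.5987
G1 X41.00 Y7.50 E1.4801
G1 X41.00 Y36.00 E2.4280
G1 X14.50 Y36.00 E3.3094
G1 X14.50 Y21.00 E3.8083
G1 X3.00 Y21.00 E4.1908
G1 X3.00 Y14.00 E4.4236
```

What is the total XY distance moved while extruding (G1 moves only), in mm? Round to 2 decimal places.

Sum the Euclidean lengths of each G1 segment: total = 133.00 mm.

133.00 mm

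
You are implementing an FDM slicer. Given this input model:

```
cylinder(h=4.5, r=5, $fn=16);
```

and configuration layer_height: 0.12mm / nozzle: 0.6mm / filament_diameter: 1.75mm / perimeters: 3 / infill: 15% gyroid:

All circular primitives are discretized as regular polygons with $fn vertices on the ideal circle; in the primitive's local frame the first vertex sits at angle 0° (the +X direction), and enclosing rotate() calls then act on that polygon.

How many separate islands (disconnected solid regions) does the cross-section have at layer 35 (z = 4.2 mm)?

1

At z = 4.2 mm: the r=5 cylinder contributes a regular 16-gon of circumradius 5. Overall, the cross-section is a single solid region. Island count = 1.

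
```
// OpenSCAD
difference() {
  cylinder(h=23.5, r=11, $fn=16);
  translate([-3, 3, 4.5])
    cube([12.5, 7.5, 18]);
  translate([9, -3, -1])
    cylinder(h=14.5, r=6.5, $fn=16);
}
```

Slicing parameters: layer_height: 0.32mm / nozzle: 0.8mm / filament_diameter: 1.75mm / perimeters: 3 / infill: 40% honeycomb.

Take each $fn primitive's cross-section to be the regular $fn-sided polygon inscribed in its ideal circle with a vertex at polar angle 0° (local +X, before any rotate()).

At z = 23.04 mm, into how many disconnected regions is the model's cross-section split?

1

At z = 23.04 mm: the r=11 cylinder gives a regular 16-gon of circumradius 11 (constant along its height); the cube at (-3, 3) does not reach this height (z outside [4.5, 22.5]); the cylinder at (9, -3) does not reach this height (z outside [-1, 13.5]); Taking the first minus the rest: none of the subtracted shapes is present at this height, so the r=11 cylinder is unchanged — 1 connected region. The result has 1 disconnected region.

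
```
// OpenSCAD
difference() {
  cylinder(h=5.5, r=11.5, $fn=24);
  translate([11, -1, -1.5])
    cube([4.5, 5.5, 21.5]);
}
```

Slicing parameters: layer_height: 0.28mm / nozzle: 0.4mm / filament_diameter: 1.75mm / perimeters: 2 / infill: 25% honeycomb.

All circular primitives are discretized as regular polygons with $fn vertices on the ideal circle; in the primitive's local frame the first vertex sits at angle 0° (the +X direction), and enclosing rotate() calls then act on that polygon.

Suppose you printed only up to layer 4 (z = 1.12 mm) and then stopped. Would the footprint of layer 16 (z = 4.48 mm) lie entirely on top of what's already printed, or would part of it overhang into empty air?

Compare the two slices. At z = 1.12: the r=11.5 cylinder gives a regular 24-gon of circumradius 11.5 (constant along its height) (area = (24/2)·11.500²·sin(360°/24) = 410.75 mm²); the cube at (11, -1) is present — its section is the full 4.5×5.5 rectangle (area 24.75 mm²); After the difference (first − rest): starting from the r=11.5 cylinder (410.75 mm²), the 4.5×5.5 cube at (11, -1) partially overlaps it — only the 1.35 mm² overlap (of its 24.75 mm²) is removed, clipping the outline — area = 409.39 mm². At z = 4.48: the cylinder: section is a regular 24-gon, circumradius r=11.5 (area = (24/2)·11.500²·sin(360°/24) = 410.75 mm²); the cube at (11, -1) is present — its section is the full 4.5×5.5 rectangle (area 24.75 mm²); Subtracting the remaining from the first: starting from the r=11.5 cylinder (410.75 mm²), the 4.5×5.5 cube at (11, -1) partially overlaps it — only the 1.35 mm² overlap (of its 24.75 mm²) is removed, clipping the outline — area = 409.39 mm². Checking containment: the cross-section at z = 4.48 is a subset of the cross-section at z = 1.12.

entirely on top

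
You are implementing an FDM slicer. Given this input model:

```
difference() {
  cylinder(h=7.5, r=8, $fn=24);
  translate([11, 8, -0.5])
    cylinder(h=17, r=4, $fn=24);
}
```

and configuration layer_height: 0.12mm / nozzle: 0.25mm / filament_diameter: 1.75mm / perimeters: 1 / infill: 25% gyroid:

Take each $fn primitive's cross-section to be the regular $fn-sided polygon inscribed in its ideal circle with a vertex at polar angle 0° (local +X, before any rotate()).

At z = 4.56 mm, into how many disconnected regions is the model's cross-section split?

At z = 4.56 mm: the cylinder: section is a regular 24-gon, circumradius r=8; the r=4 cylinder at (11, 8) contributes a regular 24-gon of circumradius 4; Subtracting the remaining from the first: starting from the r=8 cylinder, the r=4 cylinder at (11, 8) misses the remaining region (no effect) — 1 connected region. The result has 1 disconnected region.

1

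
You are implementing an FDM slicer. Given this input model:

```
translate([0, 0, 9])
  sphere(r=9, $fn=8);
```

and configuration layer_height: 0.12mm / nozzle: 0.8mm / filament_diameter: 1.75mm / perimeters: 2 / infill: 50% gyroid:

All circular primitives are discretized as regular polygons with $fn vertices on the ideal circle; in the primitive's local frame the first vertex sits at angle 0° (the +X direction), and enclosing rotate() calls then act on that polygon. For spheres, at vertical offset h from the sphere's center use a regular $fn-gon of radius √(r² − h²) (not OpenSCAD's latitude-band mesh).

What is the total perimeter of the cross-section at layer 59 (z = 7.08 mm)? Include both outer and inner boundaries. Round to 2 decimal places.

At z = 7.08 mm: the r=9 sphere slices to a regular 8-gon of circumradius 8.793 (√(r²−h²) with h=1.92 from center) (perimeter = 2·8·8.793·sin(180°/8) = 53.84 mm). Overall, the cross-section is a single solid region. Total boundary length (outer) = 53.84 mm.

53.84 mm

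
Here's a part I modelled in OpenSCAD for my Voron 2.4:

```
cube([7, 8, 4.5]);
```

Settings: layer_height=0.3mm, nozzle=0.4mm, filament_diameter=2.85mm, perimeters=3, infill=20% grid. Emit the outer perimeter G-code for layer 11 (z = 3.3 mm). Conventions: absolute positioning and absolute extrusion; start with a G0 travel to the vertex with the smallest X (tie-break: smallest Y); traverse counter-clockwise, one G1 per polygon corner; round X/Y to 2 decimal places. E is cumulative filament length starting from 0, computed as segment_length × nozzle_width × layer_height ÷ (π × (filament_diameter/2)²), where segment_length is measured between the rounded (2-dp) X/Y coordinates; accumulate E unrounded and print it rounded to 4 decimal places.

At z = 3.3 mm: the cube (footprint 7×8) is included at this height. The outline is a single polygon with 4 vertices. Extrusion per mm of travel: 0.4 × 0.3 / (π × 1.425²) = 0.018811. Accumulating E over each segment gives final E = 0.5643.

G0 X0.00 Y0.00 Z3.30
G1 X7.00 Y0.00 E0.1317
G1 X7.00 Y8.00 E0.2822
G1 X0.00 Y8.00 E0.4138
G1 X0.00 Y0.00 E0.5643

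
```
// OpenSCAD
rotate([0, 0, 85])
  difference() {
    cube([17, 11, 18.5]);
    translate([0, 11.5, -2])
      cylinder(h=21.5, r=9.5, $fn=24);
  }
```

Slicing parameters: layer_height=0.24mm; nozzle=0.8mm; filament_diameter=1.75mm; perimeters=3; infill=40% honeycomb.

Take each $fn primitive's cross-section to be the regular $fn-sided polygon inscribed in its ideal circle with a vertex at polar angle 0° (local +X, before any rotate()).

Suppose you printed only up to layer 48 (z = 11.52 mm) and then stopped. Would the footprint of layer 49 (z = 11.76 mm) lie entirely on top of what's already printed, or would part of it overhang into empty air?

Compare the two slices. At z = 11.52: the cube (footprint 17×11) is included at this height (area 187.00 mm²); the r=9.5 cylinder at (0, 11.5) contributes a regular 24-gon of circumradius 9.5 (area = (24/2)·9.500²·sin(360°/24) = 280.30 mm²); Taking the first minus the rest: starting from the 17×11 cube (187.00 mm²), the r=9.5 cylinder at (0, 11.5) partially overlaps it — only the 65.34 mm² overlap (of its 280.30 mm²) is removed, clipping the outline — area = 121.66 mm²; (rotated 85° about Z; rotation is an isometry so areas/perimeters/island counts are preserved). At z = 11.76: the cube (footprint 17×11) is included at this height (area 187.00 mm²); the cylinder at (0, 11.5): section is a regular 24-gon, circumradius r=9.5 (area = (24/2)·9.500²·sin(360°/24) = 280.30 mm²); Subtracting the remaining from the first: starting from the 17×11 cube (187.00 mm²), the r=9.5 cylinder at (0, 11.5) partially overlaps it — only the 65.34 mm² overlap (of its 280.30 mm²) is removed, clipping the outline — area = 121.66 mm²; (whole slice rotated 85° about Z — lengths, areas and connectivity unchanged). Checking containment: the cross-section at z = 11.76 is a subset of the cross-section at z = 11.52.

entirely on top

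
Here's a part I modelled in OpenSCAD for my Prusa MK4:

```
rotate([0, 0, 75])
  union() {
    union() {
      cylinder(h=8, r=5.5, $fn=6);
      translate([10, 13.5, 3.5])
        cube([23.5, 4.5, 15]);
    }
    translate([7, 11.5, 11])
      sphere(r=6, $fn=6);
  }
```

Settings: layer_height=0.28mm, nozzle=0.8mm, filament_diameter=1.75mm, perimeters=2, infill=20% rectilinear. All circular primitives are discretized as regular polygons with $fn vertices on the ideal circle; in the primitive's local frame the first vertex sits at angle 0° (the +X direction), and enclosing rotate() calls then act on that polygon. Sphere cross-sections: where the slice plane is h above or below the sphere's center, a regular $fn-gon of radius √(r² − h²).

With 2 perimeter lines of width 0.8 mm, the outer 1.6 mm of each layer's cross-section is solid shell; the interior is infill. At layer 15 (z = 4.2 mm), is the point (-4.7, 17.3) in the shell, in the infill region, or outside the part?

At z = 4.2 mm: the r=5.5 cylinder contributes a regular 6-gon of circumradius 5.5; the cube at (10, 13.5) is present — its section is the full 23.5×4.5 rectangle; Combining (union): the 2 present regions are separate (no shared area or edge), so areas and boundary lengths simply add and each stays a separate island — 2 connected regions; the sphere at (7, 11.5) is not intersected at this z (|z−center|=6.800 > r=6); Combining (union): only the result so far is present, so the union is just that shape — 2 connected regions; (rotated 75° about Z; rotation is an isometry so areas/perimeters/island counts are preserved). Overall, the cross-section has 2 separate islands. Undo the 75° rotation: the query point maps to (15.494, 9.017) in the un-rotated model frame. The nearest boundary edge runs (33.50, 13.50)→(10.00, 13.50); distance from the point to it = 4.48 mm. The point is not inside any of the regions above, so it lies outside the cross-section (4.48 mm from the nearest boundary).

outside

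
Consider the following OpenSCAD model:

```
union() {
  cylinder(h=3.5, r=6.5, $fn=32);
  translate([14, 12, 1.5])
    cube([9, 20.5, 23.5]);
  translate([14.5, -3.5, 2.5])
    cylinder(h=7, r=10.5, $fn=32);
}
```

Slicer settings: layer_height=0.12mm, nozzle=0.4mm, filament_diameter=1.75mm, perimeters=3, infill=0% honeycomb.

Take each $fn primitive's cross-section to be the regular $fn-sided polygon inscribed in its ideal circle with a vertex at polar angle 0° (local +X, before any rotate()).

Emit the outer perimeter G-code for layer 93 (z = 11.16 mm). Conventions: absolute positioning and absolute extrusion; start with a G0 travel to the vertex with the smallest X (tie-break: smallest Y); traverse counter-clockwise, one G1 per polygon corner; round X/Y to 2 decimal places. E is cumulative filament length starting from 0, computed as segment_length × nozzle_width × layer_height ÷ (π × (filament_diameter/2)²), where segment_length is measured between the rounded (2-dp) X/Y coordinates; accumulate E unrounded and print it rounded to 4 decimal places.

At z = 11.16 mm: the cylinder does not reach this height (z outside [0, 3.5]); the cube at (14, 12) (footprint 9×20.5) is included at this height; the cylinder at (14.5, -3.5) is absent (z outside [2.5, 9.5]); Merging all regions: only the 9×20.5 cube at (14, 12) is present, so the union is just that shape — 1 connected region. The outline is a single polygon with 4 vertices. Extrusion per mm of travel: 0.4 × 0.12 / (π × 0.875²) = 0.019956. Accumulating E over each segment gives final E = 1.1774.

G0 X14.00 Y12.00 Z11.16
G1 X23.00 Y12.00 E0.1796
G1 X23.00 Y32.50 E0.5887
G1 X14.00 Y32.50 E0.7683
G1 X14.00 Y12.00 E1.1774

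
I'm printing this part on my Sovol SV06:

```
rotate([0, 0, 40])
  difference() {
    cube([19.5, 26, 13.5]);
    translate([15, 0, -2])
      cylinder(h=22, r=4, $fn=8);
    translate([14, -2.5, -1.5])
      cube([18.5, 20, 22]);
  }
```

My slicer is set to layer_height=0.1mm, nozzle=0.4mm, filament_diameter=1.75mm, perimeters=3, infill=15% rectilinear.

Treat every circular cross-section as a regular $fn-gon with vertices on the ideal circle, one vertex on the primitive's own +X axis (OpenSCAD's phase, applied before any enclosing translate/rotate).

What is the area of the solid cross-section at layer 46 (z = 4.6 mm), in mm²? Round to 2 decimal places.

At z = 4.6 mm: the 19.5×26 cube contributes its full rectangle (area 507.00 mm²); the r=4 cylinder at (15, 0) gives a regular 8-gon of circumradius 4 (constant along its height) (area = (8/2)·4.000²·sin(360°/8) = 45.25 mm²); the cube at (14, -2.5) is present — its section is the full 18.5×20 rectangle (area 370.00 mm²); Taking the first minus the rest: starting from the 19.5×26 cube (507.00 mm²), the r=4 cylinder at (15, 0) partially overlaps it — only the 22.63 mm² overlap (of its 45.25 mm²) is removed, clipping the outline; the 18.5×20 cube at (14, -2.5) partially overlaps it — only the 81.14 mm² overlap (of its 370.00 mm²) is removed, clipping the outline — area = 403.23 mm²; (whole slice rotated 40° about Z — lengths, areas and connectivity unchanged). Overall, the cross-section is a single solid region. Net area = 403.23 mm².

403.23 mm²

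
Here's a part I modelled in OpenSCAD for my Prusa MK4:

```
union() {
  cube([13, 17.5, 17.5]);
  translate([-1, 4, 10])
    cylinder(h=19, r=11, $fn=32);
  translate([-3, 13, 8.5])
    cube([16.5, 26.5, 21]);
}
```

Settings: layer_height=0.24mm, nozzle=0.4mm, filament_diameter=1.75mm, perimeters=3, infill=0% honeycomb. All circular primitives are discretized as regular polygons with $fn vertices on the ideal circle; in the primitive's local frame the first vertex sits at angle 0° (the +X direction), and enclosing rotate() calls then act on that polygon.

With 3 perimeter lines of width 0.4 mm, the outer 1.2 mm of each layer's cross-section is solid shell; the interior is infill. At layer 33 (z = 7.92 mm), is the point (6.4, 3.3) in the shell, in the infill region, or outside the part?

infill

At z = 7.92 mm: the cube (footprint 13×17.5) is included at this height; the cylinder at (-1, 4) does not reach this height (z outside [10, 29]); the cube at (-3, 13) does not reach this height (z outside [8.5, 29.5]); Merging all regions: only the 13×17.5 cube is present, so the union is just that shape — 1 connected region. Overall, the cross-section is a single solid region. The nearest boundary edge runs (0.00, 0.00)→(13.00, 0.00); distance from the point to it = 3.30 mm. The point is inside the cross-section and 3.30 mm from the nearest boundary — more than the 1.2 mm shell width (3 × 0.4), so it's in the infill interior.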